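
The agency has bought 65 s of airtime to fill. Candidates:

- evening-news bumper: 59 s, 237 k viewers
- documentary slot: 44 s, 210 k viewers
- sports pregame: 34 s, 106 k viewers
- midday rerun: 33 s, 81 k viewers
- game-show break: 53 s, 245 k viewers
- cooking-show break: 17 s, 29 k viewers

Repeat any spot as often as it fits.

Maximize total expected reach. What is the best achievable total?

Density check — documentary slot 4.77, game-show break 4.62, evening-news bumper 4.02 are the best per s.
Taking the top-ratio spots first gives documentary slot + cooking-show break for 239 (61 s).
The 61 s tied up in documentary slot and cooking-show break is better spent on game-show break — total rises to 245 (53 s).
That's the maximum — no swap from here does better than 245.

245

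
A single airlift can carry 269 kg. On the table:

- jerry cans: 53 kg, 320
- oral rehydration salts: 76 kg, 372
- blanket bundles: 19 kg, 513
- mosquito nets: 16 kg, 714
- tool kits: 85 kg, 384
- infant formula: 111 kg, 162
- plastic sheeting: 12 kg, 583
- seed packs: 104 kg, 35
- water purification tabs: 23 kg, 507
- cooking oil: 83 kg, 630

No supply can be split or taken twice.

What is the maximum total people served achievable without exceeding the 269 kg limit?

3331

Ranking by ratio (people served/kg): plastic sheeting 48.58, mosquito nets 44.62, blanket bundles 27.00.
Greedy by ratio would take jerry cans + blanket bundles + mosquito nets + plastic sheeting + water purification tabs + cooking oil: 206 kg used, total 3267.
Dropping jerry cans frees 53 kg; slotting in tool kits (85 kg) lifts the total to 3331 at 238 kg.
Next best is oral rehydration salts + blanket bundles + mosquito nets + plastic sheeting + water purification tabs + cooking oil at 3319 (229 kg) — short by 12.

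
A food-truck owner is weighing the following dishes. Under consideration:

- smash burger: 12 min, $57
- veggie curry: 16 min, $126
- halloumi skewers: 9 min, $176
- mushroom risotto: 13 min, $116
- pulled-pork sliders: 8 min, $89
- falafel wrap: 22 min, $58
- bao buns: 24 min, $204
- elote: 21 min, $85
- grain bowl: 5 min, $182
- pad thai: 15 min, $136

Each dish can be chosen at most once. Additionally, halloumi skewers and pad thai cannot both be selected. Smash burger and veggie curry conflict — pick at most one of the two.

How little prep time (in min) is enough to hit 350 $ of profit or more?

Look for the lowest-prep combination reaching 350.
halloumi skewers + grain bowl: 358 profit at 14 min.
Any bundle with less than 14 min falls short of 350.

14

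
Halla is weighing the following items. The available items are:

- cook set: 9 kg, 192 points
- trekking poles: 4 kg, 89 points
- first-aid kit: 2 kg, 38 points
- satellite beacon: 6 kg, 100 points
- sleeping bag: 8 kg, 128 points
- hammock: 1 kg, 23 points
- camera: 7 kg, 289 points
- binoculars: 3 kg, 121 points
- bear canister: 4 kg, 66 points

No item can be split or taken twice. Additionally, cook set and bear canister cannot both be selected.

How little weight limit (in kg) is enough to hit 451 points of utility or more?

Need the lightest bundle worth ≥ 451.
first-aid kit + hammock + camera + binoculars reaches 471 using 13 kg.
No combination under 13 kg hits 451.

13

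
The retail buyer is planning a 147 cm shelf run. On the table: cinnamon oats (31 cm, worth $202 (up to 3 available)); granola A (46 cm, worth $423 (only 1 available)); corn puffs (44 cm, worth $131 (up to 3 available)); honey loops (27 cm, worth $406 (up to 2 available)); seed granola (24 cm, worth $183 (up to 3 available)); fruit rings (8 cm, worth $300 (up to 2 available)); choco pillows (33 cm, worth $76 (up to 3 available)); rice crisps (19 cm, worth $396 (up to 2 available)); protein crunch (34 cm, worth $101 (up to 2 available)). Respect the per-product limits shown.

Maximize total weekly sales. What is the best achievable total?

2406

Ranking by ratio (weekly sales/cm): fruit rings 37.50, rice crisps 20.84, honey loops 15.04, granola A 9.20.
A density-first pass picks 2×honey loops + seed granola + 2×fruit rings + 2×rice crisps — 2387 at 132 cm.
Replace seed granola with cinnamon oats: the trade gains 19 net, giving 2406 at 139 cm.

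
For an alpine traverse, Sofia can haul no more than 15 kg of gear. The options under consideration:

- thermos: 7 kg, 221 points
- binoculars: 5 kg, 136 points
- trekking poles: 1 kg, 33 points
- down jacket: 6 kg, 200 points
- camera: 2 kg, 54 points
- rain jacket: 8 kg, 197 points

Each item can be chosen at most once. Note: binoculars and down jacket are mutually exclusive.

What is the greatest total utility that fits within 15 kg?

Greedy by ratio would take thermos + trekking poles + down jacket: 14 kg used, total 454.
The 1 kg tied up in trekking poles is better spent on camera — total rises to 475 (15 kg).

475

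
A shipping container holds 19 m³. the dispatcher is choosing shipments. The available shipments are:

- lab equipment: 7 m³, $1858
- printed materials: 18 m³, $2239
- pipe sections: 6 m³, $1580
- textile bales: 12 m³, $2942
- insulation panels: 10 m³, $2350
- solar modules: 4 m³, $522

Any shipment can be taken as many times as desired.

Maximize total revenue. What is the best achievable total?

A density-first pass picks 2×lab equipment + solar modules — 4238 at 18 m³.
The 11 m³ tied up in lab equipment and solar modules is better spent on 2×pipe sections — total rises to 5018 (19 m³).
Every other selection either busts 19 m³ or fails to beat 5018.

5018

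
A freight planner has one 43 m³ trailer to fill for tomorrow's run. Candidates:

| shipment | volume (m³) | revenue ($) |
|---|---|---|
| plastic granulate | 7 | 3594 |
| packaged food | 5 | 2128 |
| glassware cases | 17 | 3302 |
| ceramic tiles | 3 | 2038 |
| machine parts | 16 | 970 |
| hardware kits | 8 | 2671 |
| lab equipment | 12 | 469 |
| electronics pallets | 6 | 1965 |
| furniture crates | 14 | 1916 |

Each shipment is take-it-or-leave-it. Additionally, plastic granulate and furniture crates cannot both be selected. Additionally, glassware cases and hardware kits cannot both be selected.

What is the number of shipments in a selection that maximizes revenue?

5

The maximum revenue within 43 m³ is 13027.
One optimal bundle: plastic granulate + packaged food + glassware cases + ceramic tiles + electronics pallets (38 m³).
Any selection reaching 13027 contains exactly 5 shipments.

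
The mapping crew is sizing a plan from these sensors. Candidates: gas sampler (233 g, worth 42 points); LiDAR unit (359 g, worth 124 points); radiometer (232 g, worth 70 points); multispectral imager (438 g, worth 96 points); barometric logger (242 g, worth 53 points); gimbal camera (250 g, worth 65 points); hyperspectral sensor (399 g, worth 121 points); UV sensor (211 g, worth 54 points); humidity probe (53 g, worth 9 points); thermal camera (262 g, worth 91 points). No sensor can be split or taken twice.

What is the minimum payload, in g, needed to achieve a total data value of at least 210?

621

Need the lightest bundle worth ≥ 210.
LiDAR unit + thermal camera reaches 215 using 621 g.
No combination under 621 g hits 210.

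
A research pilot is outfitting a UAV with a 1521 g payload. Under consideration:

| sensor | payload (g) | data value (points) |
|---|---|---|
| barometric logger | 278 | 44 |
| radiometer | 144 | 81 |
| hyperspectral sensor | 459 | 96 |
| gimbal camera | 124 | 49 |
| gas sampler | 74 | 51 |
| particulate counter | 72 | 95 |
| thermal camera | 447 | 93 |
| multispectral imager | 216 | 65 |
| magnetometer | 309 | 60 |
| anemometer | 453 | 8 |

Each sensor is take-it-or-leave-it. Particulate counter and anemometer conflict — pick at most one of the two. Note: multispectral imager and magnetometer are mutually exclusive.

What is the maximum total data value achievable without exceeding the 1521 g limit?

481

Best packing: barometric logger + radiometer + hyperspectral sensor + gimbal camera + gas sampler + particulate counter + multispectral imager — 1367 g, 481 total.
An exhaustive check of the 1024 subsets confirms 481.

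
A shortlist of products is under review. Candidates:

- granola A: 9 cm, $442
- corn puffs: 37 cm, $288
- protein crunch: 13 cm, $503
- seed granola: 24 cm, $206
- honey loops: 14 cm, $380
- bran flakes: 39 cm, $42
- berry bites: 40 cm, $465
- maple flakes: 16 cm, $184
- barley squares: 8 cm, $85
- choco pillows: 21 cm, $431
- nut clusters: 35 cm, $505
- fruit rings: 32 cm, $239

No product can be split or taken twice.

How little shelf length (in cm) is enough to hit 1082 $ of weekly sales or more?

Look for the lowest-shelf combination reaching 1082.
Taking granola A + protein crunch + honey loops gives 1325 (≥ 1082) for 36 cm.
Below 36 cm the best achievable stays under 1082.

36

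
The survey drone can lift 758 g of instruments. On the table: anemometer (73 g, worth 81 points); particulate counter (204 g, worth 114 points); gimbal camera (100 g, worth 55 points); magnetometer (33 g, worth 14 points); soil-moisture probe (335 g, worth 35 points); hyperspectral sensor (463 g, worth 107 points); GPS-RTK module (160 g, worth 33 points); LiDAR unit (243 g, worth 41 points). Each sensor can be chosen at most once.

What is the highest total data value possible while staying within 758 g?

305

Greedy by ratio would take anemometer + particulate counter + gimbal camera + magnetometer + GPS-RTK module: 570 g used, total 297.
Replace GPS-RTK module with LiDAR unit: the trade gains 8 net, giving 305 at 653 g.
Runner-up anemometer + particulate counter + hyperspectral sensor tops out at 302.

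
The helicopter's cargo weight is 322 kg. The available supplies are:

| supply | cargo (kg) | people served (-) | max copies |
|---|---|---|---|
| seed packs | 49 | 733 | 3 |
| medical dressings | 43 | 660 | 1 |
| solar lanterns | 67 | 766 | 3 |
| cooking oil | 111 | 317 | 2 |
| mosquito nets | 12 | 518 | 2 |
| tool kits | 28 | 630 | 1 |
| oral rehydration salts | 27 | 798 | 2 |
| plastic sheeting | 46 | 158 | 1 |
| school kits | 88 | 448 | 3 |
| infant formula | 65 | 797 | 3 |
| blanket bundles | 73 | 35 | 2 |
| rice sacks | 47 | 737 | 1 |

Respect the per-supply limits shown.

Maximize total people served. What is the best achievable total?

Density check — mosquito nets 43.17, oral rehydration salts 29.56, tool kits 22.50, rice sacks 15.68 are the best per kg.
Greedy by ratio would take 2×seed packs + medical dressings + 2×mosquito nets + tool kits + 2×oral rehydration salts + rice sacks: 294 kg used, total 6125.
Dropping medical dressings frees 43 kg; slotting in infant formula (65 kg) lifts the total to 6262 at 316 kg.
Nothing else within 322 kg beats 6262.

6262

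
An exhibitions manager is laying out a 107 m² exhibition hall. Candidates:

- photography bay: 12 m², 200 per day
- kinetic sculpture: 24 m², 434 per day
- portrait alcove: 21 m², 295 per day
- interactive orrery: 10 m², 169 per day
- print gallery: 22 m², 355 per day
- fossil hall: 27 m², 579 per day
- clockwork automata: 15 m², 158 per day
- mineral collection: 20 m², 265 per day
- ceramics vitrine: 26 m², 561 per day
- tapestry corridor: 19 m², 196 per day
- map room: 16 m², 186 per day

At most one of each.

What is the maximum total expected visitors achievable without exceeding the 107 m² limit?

2008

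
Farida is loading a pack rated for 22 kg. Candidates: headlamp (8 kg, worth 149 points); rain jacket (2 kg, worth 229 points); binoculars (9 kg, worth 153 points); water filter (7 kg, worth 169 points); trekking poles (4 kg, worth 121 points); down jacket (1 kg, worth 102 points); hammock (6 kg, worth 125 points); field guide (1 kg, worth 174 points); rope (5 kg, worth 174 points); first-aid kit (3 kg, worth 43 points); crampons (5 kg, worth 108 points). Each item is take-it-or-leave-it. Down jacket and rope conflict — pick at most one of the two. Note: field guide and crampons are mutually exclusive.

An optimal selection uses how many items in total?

Best achievable utility is 920.
One optimal bundle: rain jacket + water filter + trekking poles + down jacket + hammock + field guide (21 kg).
Any selection reaching 920 contains exactly 6 items.

6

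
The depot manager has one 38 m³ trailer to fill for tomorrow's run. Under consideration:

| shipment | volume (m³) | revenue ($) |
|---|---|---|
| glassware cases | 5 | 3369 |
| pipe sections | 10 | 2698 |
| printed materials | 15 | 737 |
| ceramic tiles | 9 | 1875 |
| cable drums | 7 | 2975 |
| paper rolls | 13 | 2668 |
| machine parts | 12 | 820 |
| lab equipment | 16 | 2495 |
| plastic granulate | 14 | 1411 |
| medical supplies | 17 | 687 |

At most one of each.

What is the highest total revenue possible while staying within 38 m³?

Ranking by ratio (revenue/m³): glassware cases 673.80, cable drums 425.00, pipe sections 269.80.
A density-first pass picks glassware cases + pipe sections + ceramic tiles + cable drums — 10917 at 31 m³.
The 9 m³ tied up in ceramic tiles is better spent on paper rolls — total rises to 11710 (35 m³).
The closest alternative, glassware cases + pipe sections + cable drums + lab equipment, reaches only 11537.

11710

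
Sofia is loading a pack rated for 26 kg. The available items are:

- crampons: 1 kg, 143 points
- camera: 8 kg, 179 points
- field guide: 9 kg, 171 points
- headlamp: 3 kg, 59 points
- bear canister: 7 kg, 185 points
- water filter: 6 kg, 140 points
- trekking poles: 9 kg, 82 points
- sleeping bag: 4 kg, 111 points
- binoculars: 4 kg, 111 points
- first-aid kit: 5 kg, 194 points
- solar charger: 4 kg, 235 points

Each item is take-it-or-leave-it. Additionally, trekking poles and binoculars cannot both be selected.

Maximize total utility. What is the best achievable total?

979

The ratio ordering already packs tightly: crampons + bear canister + sleeping bag + binoculars + first-aid kit + solar charger, 25 kg, 979.
Nothing else feasible within 26 kg beats 979.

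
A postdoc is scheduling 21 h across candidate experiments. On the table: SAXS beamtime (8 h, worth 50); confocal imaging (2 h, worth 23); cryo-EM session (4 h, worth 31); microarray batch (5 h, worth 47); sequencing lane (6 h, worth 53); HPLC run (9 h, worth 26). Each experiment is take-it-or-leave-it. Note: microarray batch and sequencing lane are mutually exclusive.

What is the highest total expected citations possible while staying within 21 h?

157

SAXS beamtime + confocal imaging + cryo-EM session + sequencing lane uses 20 of the 21 h and totals 157.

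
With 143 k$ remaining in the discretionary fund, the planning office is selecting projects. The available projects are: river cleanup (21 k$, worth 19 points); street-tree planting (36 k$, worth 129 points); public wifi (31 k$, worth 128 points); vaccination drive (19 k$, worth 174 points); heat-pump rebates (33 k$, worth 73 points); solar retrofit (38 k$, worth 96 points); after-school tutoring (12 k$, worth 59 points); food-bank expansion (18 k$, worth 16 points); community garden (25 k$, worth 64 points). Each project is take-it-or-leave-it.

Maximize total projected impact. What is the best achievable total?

586

Taking the top-ratio projects first gives street-tree planting + public wifi + vaccination drive + after-school tutoring + food-bank expansion + community garden for 570 (141 k$).
Dropping food-bank expansion and community garden frees 43 k$; slotting in solar retrofit (38 k$) lifts the total to 586 at 136 k$.
Runner-up street-tree planting + public wifi + vaccination drive + after-school tutoring + food-bank expansion + community garden tops out at 570.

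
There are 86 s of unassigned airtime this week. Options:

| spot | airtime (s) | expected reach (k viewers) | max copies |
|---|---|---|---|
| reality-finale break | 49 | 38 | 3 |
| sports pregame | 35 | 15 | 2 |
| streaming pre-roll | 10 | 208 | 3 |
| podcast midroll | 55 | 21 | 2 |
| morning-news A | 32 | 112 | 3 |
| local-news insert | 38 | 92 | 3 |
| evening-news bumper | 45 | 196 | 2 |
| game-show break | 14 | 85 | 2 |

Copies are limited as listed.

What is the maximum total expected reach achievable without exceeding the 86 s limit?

821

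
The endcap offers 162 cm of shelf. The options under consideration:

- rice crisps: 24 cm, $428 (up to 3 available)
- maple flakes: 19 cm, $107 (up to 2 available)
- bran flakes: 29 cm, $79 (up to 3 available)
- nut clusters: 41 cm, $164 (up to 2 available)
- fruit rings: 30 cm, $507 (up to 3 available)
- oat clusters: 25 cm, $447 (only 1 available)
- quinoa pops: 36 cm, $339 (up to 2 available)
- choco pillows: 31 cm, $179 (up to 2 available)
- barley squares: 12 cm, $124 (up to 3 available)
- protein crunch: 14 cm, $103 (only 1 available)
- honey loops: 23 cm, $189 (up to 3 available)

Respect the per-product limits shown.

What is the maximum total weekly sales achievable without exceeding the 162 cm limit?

The ratio heuristic lands on 3×rice crisps + 2×fruit rings + oat clusters (2745) but leaves 5 cm idle.
Replace oat clusters with fruit rings: the trade gains 60 net, giving 2805 at 162 cm.
Every other selection either busts 162 cm or exceeds an availability limit or fails to beat 2805.

2805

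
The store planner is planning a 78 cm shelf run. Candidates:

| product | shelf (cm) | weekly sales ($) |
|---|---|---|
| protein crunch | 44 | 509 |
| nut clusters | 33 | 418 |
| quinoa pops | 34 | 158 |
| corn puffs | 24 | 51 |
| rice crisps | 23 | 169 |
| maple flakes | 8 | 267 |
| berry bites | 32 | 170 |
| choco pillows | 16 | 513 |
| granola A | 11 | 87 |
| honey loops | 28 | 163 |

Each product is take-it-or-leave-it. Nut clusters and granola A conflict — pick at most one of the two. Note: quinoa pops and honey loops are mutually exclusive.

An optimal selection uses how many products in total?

Best achievable weekly sales is 1289.
protein crunch + maple flakes + choco pillows hits 1289 at 68 cm.
Every optimal selection uses 3 products.

3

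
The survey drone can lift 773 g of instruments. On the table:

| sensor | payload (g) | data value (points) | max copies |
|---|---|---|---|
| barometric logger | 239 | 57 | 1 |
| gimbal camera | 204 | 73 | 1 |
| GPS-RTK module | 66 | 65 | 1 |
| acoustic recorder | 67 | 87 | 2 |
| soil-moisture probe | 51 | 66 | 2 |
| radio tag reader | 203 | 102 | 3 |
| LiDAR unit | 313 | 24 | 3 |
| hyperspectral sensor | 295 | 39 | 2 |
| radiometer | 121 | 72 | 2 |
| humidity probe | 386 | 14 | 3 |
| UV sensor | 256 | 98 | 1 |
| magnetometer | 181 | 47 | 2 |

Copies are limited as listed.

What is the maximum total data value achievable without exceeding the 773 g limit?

By data value per g: acoustic recorder 1.30, soil-moisture probe 1.29, GPS-RTK module 0.98, radiometer 0.60 lead.
The ratio ordering already packs tightly: GPS-RTK module + 2×acoustic recorder + 2×soil-moisture probe + radio tag reader + 2×radiometer, 747 g, 617.

617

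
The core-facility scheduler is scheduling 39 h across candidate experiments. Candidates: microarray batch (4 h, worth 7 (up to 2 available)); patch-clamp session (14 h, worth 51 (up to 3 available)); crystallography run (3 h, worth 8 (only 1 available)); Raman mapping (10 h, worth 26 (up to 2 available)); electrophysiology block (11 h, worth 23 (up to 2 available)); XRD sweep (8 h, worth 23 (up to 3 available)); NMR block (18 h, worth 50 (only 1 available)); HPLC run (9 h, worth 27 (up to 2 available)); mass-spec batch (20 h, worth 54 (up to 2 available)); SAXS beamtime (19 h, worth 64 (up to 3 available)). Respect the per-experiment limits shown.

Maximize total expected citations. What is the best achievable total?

133

Greedy by ratio would take 2×patch-clamp session + HPLC run: 37 h used, total 129.
The 9 h tied up in HPLC run is better spent on crystallography run + XRD sweep — total rises to 133 (39 h).
Every other selection either busts 39 h or exceeds an availability limit or fails to beat 133.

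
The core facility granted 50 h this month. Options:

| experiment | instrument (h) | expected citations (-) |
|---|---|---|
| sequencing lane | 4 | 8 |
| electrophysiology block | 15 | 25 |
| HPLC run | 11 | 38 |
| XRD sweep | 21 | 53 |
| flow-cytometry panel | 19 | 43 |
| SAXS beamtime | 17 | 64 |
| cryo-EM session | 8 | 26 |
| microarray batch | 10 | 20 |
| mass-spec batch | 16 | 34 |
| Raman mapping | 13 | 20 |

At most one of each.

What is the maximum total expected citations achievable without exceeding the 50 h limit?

156

Taking sequencing lane + HPLC run + SAXS beamtime + cryo-EM session + microarray batch: 50 h used, 156 in expected citations.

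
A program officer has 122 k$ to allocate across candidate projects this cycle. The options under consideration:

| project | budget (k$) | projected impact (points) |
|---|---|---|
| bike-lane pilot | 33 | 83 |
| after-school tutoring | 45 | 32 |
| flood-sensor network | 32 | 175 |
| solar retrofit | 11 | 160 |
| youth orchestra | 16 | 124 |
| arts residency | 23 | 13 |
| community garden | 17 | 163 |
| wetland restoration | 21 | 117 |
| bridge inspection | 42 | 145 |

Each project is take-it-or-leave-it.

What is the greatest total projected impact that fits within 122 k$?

767

Taking the top-ratio projects first gives flood-sensor network + solar retrofit + youth orchestra + arts residency + community garden + wetland restoration for 752 (120 k$).
The 44 k$ tied up in arts residency and wetland restoration is better spent on bridge inspection — total rises to 767 (118 k$).
Runner-up flood-sensor network + solar retrofit + youth orchestra + arts residency + community garden + wetland restoration tops out at 752.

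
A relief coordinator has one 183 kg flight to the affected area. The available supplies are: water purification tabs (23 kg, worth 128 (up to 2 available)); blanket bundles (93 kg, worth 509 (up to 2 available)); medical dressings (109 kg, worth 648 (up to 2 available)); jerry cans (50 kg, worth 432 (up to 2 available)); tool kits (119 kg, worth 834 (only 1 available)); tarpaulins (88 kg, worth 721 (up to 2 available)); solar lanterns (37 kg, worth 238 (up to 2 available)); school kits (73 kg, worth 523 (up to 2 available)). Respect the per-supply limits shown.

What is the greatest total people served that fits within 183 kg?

1442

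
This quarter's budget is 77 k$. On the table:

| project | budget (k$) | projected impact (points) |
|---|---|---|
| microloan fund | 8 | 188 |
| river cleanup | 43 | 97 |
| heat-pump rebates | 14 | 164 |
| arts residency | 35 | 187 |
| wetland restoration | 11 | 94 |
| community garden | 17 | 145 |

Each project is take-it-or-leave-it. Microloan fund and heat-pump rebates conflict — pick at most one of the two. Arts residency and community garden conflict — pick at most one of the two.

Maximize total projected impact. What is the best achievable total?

Taking microloan fund + arts residency + wetland restoration: 54 k$ used, 469 in projected impact.
Runner-up heat-pump rebates + arts residency + wetland restoration tops out at 445.

469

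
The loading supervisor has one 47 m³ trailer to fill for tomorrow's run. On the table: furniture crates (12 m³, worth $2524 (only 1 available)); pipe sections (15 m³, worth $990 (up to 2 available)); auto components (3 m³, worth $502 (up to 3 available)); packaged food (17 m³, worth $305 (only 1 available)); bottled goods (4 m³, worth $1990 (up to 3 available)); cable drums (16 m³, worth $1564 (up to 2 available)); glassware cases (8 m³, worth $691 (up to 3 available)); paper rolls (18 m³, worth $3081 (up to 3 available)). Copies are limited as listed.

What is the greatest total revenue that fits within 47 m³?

12077

Density check — bottled goods 497.50, furniture crates 210.33, paper rolls 171.17 are the best per m³.
Taking furniture crates + auto components + 3×bottled goods + paper rolls: 45 m³ used, 12077 in revenue.
Nothing else within 47 m³ beats 12077.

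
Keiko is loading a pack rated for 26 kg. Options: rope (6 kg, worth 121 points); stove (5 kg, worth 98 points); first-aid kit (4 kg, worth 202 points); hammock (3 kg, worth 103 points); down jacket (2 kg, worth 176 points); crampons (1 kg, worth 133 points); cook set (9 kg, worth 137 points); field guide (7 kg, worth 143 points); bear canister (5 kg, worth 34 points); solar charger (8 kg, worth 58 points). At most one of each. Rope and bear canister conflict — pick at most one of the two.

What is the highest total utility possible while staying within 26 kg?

By utility per kg: crampons 133.00, down jacket 88.00, first-aid kit 50.50 lead.
Filling by ratio: rope + first-aid kit + hammock + down jacket + crampons + field guide for 878, with 3 kg left unused.
Replace rope with cook set: the trade gains 16 net, giving 894 at 26 kg.

894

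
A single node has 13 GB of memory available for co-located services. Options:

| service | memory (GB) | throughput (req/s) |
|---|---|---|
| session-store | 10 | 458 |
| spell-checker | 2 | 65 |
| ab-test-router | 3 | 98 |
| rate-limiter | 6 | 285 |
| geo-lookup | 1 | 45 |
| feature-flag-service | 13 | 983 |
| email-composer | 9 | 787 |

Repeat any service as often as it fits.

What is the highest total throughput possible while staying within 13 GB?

983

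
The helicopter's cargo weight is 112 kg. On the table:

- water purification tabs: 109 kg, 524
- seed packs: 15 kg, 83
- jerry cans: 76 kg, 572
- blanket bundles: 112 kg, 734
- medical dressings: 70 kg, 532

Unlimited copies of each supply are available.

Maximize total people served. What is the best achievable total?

738

Greedy by ratio would take 2×seed packs + medical dressings: 100 kg used, total 698.
Replace medical dressings with jerry cans: the trade gains 40 net, giving 738 at 106 kg.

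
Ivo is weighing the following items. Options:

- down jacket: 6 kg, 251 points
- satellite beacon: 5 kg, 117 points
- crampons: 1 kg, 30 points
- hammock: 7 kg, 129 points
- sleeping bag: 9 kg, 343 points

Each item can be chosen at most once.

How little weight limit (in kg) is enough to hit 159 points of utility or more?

6

Need the lightest bundle worth ≥ 159.
down jacket: 251 utility at 6 kg.
Any bundle with less than 6 kg falls short of 159.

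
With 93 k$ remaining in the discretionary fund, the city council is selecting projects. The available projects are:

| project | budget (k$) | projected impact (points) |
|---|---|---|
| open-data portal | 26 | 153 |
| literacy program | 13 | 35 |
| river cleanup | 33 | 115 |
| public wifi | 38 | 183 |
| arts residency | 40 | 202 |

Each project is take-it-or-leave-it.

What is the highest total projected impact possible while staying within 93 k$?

420

The ratio heuristic lands on open-data portal + literacy program + arts residency (390) but leaves 14 k$ idle.
Replace open-data portal with public wifi: the trade gains 30 net, giving 420 at 91 k$.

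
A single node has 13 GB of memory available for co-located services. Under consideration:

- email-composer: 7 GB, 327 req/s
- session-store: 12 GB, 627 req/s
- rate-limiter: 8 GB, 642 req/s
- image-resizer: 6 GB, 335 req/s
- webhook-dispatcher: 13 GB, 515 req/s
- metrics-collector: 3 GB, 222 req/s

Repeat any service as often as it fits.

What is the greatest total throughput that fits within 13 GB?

The ratio heuristic lands on rate-limiter + metrics-collector (864) but leaves 2 GB idle.
Dropping rate-limiter frees 8 GB; slotting in 3×metrics-collector (9 GB) lifts the total to 888 at 12 GB.
That's the maximum — no swap from here does better than 888.

888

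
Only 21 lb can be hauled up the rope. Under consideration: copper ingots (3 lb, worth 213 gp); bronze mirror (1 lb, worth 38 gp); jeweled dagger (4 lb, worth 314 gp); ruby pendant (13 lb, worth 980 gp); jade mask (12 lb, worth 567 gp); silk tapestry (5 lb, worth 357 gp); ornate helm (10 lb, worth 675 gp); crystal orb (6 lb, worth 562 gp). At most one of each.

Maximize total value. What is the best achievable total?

1594

By value per lb: crystal orb 93.67, jeweled dagger 78.50, ruby pendant 75.38 lead.
Filling by ratio: copper ingots + bronze mirror + jeweled dagger + silk tapestry + crystal orb for 1484, with 2 lb left unused.
Dropping copper ingots and bronze mirror and jeweled dagger frees 8 lb; slotting in ornate helm (10 lb) lifts the total to 1594 at 21 lb.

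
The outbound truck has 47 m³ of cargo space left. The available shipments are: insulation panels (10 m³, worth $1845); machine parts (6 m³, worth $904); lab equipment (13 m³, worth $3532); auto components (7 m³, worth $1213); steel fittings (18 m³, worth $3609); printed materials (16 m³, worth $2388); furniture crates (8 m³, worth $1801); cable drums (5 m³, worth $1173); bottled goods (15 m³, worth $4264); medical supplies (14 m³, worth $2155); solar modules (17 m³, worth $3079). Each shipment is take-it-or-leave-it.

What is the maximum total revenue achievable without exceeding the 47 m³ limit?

11674

Taking machine parts + lab equipment + furniture crates + cable drums + bottled goods: 47 m³ used, 11674 in revenue.
The closest alternative, insulation panels + lab equipment + furniture crates + bottled goods, reaches only 11442.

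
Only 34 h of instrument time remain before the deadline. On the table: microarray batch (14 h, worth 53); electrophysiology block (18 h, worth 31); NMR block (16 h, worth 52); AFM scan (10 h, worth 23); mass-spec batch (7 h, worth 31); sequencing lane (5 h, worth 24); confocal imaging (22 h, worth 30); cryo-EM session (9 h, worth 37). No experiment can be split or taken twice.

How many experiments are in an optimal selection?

Optimal total is 121.
One optimal bundle: microarray batch + mass-spec batch + cryo-EM session (30 h).
All optima have 3 experiments.

3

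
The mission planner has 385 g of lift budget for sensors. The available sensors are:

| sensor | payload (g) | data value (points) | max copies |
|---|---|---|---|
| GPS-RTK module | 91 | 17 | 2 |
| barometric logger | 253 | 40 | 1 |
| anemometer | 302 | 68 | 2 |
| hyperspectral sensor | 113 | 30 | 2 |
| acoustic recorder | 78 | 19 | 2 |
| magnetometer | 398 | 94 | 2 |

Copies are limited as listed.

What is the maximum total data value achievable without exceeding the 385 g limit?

98

By data value per g: hyperspectral sensor 0.27, acoustic recorder 0.24, magnetometer 0.24 lead.
Best packing: 2×hyperspectral sensor + 2×acoustic recorder — 382 g, 98 total.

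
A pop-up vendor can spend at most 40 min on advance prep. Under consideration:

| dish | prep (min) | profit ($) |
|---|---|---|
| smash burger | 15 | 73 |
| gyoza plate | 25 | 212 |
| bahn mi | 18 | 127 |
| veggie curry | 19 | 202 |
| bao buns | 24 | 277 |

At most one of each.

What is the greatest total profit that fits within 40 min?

350

By profit per min: bao buns 11.54, veggie curry 10.63, gyoza plate 8.48 lead.
Smash burger + bao buns uses 39 of the 40 min and totals 350.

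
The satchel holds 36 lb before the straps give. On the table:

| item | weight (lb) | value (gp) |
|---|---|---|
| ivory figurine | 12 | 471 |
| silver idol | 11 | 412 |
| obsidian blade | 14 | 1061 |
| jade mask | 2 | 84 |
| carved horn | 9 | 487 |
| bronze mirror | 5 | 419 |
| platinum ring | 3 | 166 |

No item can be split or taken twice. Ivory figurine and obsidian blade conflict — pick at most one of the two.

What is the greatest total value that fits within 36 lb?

2217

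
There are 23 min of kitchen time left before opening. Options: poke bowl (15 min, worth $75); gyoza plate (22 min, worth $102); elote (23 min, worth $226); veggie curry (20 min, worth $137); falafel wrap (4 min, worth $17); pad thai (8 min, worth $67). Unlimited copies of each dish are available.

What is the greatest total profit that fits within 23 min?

226

Elote uses 23 of the 23 min and totals 226.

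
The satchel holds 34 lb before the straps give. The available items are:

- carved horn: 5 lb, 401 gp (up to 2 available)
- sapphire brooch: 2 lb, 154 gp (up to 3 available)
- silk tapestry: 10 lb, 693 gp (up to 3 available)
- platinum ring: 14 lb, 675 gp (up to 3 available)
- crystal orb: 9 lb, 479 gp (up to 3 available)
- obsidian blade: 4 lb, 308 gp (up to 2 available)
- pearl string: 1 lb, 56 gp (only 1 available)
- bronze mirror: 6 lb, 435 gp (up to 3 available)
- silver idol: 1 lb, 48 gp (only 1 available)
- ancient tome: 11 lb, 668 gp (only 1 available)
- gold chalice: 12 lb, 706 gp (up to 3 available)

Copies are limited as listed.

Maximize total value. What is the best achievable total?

Taking the top-ratio items first gives 2×carved horn + 3×sapphire brooch + 2×obsidian blade + pearl string + bronze mirror + silver idol for 2419 (32 lb).
Dropping sapphire brooch and pearl string and silver idol frees 4 lb; slotting in bronze mirror (6 lb) lifts the total to 2596 at 34 lb.
Every other selection either busts 34 lb or exceeds an availability limit or fails to beat 2596.

2596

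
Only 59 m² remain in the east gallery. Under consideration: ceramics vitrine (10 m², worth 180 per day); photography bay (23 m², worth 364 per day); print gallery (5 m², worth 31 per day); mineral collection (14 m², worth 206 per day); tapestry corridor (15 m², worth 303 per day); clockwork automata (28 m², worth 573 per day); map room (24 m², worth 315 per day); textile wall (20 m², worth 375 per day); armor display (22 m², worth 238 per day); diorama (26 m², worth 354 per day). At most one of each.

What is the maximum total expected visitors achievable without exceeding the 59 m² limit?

By expected visitors per m²: clockwork automata 20.46, tapestry corridor 20.20, textile wall 18.75, ceramics vitrine 18.00 lead.
Filling by ratio: ceramics vitrine + print gallery + tapestry corridor + clockwork automata for 1087, with 1 m² left unused.
Replace print gallery and tapestry corridor with textile wall: the trade gains 41 net, giving 1128 at 58 m².

1128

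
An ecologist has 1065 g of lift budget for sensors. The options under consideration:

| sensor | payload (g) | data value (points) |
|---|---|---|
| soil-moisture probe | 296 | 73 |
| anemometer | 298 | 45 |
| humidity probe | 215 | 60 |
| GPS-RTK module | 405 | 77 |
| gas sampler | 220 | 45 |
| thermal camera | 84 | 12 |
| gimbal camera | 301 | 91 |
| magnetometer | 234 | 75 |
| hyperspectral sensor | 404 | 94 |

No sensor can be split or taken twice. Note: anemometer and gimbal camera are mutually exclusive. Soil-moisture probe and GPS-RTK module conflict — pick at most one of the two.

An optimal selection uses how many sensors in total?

4

The maximum data value within 1065 g is 299.
soil-moisture probe + humidity probe + gimbal camera + magnetometer hits 299 at 1046 g.
Any selection reaching 299 contains exactly 4 sensors.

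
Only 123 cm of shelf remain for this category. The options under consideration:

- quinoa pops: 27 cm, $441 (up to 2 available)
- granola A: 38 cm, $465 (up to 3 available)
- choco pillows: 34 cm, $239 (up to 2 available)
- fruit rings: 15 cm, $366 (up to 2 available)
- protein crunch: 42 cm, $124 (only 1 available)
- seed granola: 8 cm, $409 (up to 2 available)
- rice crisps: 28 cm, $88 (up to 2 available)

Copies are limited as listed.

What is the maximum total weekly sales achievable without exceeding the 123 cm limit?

2531

Ranking by ratio (weekly sales/cm): seed granola 51.12, fruit rings 24.40, quinoa pops 16.33.
The ratio heuristic lands on 2×quinoa pops + 2×fruit rings + 2×seed granola (2432) but leaves 23 cm idle.
Dropping fruit rings frees 15 cm; slotting in granola A (38 cm) lifts the total to 2531 at 123 cm.
Nothing else within 123 cm beats 2531.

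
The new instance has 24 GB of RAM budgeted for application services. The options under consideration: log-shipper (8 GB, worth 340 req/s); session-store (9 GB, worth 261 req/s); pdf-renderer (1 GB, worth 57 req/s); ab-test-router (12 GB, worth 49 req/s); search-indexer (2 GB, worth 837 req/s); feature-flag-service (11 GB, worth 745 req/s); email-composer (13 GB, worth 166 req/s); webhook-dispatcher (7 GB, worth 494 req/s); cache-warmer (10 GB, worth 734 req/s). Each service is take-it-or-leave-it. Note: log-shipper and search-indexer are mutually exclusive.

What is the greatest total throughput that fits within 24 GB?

A density-first pass picks pdf-renderer + search-indexer + webhook-dispatcher + cache-warmer — 2122 at 20 GB.
Replace webhook-dispatcher with feature-flag-service: the trade gains 251 net, giving 2373 at 24 GB.
No other feasible combination exceeds 2373.

2373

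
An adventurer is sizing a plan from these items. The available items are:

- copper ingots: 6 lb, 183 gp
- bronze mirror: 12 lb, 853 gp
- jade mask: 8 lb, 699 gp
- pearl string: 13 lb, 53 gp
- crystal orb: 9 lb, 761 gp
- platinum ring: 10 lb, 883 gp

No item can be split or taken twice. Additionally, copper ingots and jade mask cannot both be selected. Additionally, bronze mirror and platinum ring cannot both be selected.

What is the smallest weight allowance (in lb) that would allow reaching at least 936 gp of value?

15

Need the lightest bundle worth ≥ 936.
copper ingots + crystal orb: 944 value at 15 lb.
No combination under 15 lb hits 936.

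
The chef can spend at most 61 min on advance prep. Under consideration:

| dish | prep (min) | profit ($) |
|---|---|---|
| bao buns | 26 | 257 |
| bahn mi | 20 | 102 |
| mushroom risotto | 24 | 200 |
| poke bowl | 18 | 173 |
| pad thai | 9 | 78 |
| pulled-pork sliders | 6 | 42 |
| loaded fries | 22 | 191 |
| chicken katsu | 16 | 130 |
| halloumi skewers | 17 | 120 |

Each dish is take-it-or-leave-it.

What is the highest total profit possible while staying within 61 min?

560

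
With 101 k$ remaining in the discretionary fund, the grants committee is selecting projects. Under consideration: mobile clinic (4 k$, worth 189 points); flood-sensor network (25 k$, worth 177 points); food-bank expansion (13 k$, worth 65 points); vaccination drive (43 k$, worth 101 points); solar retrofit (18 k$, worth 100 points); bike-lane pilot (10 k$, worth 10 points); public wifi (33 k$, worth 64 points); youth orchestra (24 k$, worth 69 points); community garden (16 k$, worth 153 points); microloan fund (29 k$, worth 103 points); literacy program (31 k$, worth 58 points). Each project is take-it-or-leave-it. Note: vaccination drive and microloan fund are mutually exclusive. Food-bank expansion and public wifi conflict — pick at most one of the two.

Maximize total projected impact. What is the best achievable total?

Best packing: mobile clinic + flood-sensor network + food-bank expansion + solar retrofit + youth orchestra + community garden — 100 k$, 753 total.

753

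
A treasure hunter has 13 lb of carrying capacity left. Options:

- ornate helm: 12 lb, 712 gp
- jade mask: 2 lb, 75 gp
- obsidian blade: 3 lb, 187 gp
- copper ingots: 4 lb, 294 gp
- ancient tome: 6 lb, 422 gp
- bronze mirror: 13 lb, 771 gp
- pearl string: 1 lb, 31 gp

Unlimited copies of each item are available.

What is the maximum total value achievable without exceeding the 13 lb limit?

913

Taking 3×copper ingots + pearl string: 13 lb used, 913 in value.
Every other selection either busts 13 lb or fails to beat 913.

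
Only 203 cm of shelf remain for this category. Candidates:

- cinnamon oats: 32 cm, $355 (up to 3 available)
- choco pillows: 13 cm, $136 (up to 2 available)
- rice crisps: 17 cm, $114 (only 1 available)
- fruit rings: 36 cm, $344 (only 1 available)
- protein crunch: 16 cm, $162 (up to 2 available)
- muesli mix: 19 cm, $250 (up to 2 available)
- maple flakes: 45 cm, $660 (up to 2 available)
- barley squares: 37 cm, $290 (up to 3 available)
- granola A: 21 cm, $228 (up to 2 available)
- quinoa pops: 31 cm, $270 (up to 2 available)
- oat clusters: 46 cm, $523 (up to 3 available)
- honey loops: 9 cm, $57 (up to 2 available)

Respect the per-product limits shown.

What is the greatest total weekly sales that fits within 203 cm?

Density check — maple flakes 14.67, muesli mix 13.16, oat clusters 11.37 are the best per cm.
A density-first pass picks 2×muesli mix + 2×maple flakes + granola A + oat clusters — 2571 at 195 cm.
Dropping granola A frees 21 cm; slotting in choco pillows + protein crunch (29 cm) lifts the total to 2641 at 203 cm.
That's the maximum — no swap from here does better than 2641.

2641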